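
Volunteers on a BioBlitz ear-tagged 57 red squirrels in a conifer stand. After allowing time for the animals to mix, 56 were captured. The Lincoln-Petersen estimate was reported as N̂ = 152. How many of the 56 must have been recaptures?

R = 21

From N = M·C/R: R = M·C / N = 57·56 / 152 = 3192 / 152 = 21.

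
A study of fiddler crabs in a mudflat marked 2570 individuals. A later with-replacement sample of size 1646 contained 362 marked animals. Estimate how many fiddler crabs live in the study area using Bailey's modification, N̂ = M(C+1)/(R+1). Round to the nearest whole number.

N̂ = 2570·(1646+1)/(362+1) = 2570·1647/363 = 4232790/363 ≈ 11660.6 → 11661

N ≈ 11,661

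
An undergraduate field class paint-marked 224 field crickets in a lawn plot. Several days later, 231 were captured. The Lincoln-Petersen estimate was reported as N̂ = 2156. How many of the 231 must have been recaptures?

From N = M·C/R: R = M·C / N = 224·231 / 2156 = 51744 / 2156 = 24.

R = 24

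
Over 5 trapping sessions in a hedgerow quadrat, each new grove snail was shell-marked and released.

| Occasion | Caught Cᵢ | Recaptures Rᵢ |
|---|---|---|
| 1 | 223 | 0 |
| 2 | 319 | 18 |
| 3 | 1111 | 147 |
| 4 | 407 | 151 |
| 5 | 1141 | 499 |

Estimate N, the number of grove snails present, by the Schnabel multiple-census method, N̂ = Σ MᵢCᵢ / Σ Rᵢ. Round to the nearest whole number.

Marked at large before each occasion: Mᵢ = Σⱼ<ᵢ (Cⱼ − Rⱼ) → M1=0, M2=223, M3=524, M4=1488, M5=1744
Σ MᵢCᵢ = 0·223 + 223·319 + 524·1111 + 1488·407 + 1744·1141 = 0 + 71137 + 582164 + 605616 + 1989904 = 3248821
Σ Rᵢ = 0 + 18 + 147 + 151 + 499 = 815
N̂ = 3248821 / 815 ≈ 3986.3 → 3986

N ≈ 3986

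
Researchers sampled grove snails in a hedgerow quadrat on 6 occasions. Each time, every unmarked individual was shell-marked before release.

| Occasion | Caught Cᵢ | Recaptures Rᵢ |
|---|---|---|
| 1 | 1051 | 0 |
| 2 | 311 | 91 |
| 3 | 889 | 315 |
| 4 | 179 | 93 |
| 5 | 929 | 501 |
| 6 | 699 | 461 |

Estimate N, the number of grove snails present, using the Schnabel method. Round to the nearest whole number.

Marked at large before each occasion: Mᵢ = Σⱼ<ᵢ (Cⱼ − Rⱼ) → M1=0, M2=1051, M3=1271, M4=1845, M5=1931, M6=2359
Σ MᵢCᵢ = 0·1051 + 1051·311 + 1271·889 + 1845·179 + 1931·929 + 2359·699 = 0 + 326861 + 1129919 + 330255 + 1793899 + 1648941 = 5229875
Σ Rᵢ = 0 + 91 + 315 + 93 + 501 + 461 = 1461
N̂ = 5229875 / 1461 ≈ 3579.7 → 3580

N ≈ 3580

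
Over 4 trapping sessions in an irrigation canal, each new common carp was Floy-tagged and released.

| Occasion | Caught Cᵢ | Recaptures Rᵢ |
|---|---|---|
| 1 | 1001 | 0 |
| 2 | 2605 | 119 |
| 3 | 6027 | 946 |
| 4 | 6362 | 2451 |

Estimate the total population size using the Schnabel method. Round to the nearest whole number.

Marked at large before each occasion: Mᵢ = Σⱼ<ᵢ (Cⱼ − Rⱼ) → M1=0, M2=1001, M3=3487, M4=8568
Σ MᵢCᵢ = 0·1001 + 1001·2605 + 3487·6027 + 8568·6362 = 0 + 2607605 + 21016149 + 54509616 = 78133370
Σ Rᵢ = 0 + 119 + 946 + 2451 = 3516
N̂ = 78133370 / 3516 ≈ 22222.2 → 22222

N ≈ 22,222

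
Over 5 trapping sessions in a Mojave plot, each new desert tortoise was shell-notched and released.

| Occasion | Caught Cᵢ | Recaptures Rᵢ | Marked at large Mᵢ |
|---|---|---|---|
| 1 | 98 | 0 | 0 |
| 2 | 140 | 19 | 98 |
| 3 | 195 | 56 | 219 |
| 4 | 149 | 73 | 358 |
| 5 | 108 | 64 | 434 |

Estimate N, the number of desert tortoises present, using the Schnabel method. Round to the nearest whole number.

N ≈ 739

Σ MᵢCᵢ = 0·98 + 98·140 + 219·195 + 358·149 + 434·108 = 0 + 13720 + 42705 + 53342 + 46872 = 156639
Σ Rᵢ = 0 + 19 + 56 + 73 + 64 = 212
N̂ = 156639 / 212 ≈ 738.9 → 739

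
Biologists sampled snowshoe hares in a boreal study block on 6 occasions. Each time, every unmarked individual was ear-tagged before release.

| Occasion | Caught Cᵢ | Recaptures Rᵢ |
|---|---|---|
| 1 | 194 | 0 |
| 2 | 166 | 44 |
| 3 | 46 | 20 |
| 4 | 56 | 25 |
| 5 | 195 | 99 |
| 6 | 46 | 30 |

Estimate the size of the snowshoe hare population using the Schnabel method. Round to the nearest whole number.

N ≈ 735

Marked at large before each occasion: Mᵢ = Σⱼ<ᵢ (Cⱼ − Rⱼ) → M1=0, M2=194, M3=316, M4=342, M5=373, M6=469
Σ MᵢCᵢ = 0·194 + 194·166 + 316·46 + 342·56 + 373·195 + 469·46 = 0 + 32204 + 14536 + 19152 + 72735 + 21574 = 160201
Σ Rᵢ = 0 + 44 + 20 + 25 + 99 + 30 = 218
N̂ = 160201 / 218 ≈ 734.9 → 735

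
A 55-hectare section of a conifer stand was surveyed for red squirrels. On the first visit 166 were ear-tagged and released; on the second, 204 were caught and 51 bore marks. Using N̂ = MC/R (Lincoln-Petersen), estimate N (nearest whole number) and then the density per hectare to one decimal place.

N̂ = 166·204/51 = 33864/51 = 664
Density = N̂ / area = 664 / 55 ≈ 12.07 → 12.1 per hectare

density ≈ 12.1 red squirrels per hectare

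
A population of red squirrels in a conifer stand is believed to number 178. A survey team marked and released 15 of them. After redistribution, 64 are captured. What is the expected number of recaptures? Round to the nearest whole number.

expected recaptures ≈ 5

The marked fraction of the population is 15/178, so in a sample of 64 expect C·(M/N) marked.
E[R] = 15 × 64 / 178 = 960 / 178 ≈ 5.4 → 5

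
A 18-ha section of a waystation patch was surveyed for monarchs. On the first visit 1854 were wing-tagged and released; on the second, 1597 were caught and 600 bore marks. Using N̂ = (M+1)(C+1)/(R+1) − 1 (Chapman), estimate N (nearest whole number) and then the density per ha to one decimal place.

N̂ = 1855·1598/601 − 1 = 2964290/601 − 1 ≈ 4931.3 → 4931
Density = N̂ / area = 4931 / 18 ≈ 273.94 → 273.9 per ha

density ≈ 273.9 monarchs per ha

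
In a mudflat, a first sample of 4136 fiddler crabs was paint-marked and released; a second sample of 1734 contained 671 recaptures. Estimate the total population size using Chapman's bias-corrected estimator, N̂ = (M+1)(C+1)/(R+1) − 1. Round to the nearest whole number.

N̂ = (4136+1)(1734+1)/(671+1) − 1 = 4137·1735/672 − 1
= 7177695/672 − 1 ≈ 10681.1 − 1 ≈ 10680.1 → 10680

N ≈ 10,680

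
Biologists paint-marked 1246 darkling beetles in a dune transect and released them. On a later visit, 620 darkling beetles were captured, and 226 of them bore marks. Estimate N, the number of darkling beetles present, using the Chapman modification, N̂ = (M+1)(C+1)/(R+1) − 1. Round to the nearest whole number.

N ≈ 3410

N̂ = (1246+1)(620+1)/(226+1) − 1 = 1247·621/227 − 1
= 774387/227 − 1 ≈ 3411.4 − 1 ≈ 3410.4 → 3410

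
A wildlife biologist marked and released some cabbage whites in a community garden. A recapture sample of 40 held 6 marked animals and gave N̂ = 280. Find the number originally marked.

From N = M·C/R: M = N·R / C = 280·6 / 40 = 1680 / 40 = 42.

M = 42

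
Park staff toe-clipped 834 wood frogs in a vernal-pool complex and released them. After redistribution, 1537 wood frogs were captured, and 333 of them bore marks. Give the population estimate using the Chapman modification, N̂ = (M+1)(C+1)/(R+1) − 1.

N = 3844

N̂ = (834+1)(1537+1)/(333+1) − 1 = 835·1538/334 − 1
= 1284230/334 − 1 = 3845 − 1 = 3844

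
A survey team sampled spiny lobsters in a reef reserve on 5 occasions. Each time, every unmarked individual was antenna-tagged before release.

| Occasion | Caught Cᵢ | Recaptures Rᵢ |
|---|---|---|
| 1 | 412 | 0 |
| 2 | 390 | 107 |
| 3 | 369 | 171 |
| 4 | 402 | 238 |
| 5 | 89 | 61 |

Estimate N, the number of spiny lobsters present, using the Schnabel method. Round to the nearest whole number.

Marked at large before each occasion: Mᵢ = Σⱼ<ᵢ (Cⱼ − Rⱼ) → M1=0, M2=412, M3=695, M4=893, M5=1057
Σ MᵢCᵢ = 0·412 + 412·390 + 695·369 + 893·402 + 1057·89 = 0 + 160680 + 256455 + 358986 + 94073 = 870194
Σ Rᵢ = 0 + 107 + 171 + 238 + 61 = 577
N̂ = 870194 / 577 ≈ 1508.1 → 1508

N ≈ 1508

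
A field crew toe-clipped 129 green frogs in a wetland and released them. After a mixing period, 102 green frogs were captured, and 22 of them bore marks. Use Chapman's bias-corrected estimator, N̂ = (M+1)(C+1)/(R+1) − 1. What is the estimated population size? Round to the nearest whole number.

N̂ = (129+1)(102+1)/(22+1) − 1 = 130·103/23 − 1
= 13390/23 − 1 ≈ 582.2 − 1 ≈ 581.2 → 581

N ≈ 581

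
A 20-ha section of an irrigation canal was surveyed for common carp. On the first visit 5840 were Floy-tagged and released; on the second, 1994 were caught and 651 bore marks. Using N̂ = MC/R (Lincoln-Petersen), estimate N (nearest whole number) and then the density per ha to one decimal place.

density ≈ 894.4 common carp per ha

N̂ = 5840·1994/651 = 11644960/651 ≈ 17887.8 → 17888
Density = N̂ / area = 17888 / 20 ≈ 894.40 → 894.4 per ha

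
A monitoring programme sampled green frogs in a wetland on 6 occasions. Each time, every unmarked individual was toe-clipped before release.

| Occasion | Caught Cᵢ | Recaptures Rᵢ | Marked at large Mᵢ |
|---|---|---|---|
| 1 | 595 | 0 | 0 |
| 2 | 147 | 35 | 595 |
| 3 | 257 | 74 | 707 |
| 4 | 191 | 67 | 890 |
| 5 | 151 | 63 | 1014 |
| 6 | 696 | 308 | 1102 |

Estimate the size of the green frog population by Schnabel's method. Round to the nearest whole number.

N ≈ 2485

Σ MᵢCᵢ = 0·595 + 595·147 + 707·257 + 890·191 + 1014·151 + 1102·696 = 0 + 87465 + 181699 + 169990 + 153114 + 766992 = 1359260
Σ Rᵢ = 0 + 35 + 74 + 67 + 63 + 308 = 547
N̂ = 1359260 / 547 ≈ 2484.9 → 2485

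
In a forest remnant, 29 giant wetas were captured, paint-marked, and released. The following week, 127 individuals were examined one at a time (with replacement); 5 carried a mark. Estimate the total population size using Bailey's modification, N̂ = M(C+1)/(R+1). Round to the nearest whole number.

N ≈ 619

N̂ = 29·(127+1)/(5+1) = 29·128/6 = 3712/6 ≈ 618.7 → 619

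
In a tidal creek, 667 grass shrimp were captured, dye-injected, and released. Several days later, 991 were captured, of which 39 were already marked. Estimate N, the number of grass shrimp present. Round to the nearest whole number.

N ≈ 16,949

N = (667 × 991) / 39 = 660997 / 39 ≈ 16948.6 → 16949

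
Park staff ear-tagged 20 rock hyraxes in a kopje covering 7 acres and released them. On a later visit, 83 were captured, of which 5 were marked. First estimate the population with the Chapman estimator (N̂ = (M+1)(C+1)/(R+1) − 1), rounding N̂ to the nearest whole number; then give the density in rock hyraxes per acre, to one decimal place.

density ≈ 41.9 rock hyraxes per acre

N̂ = 21·84/6 − 1 = 1764/6 − 1 = 293
Density = N̂ / area = 293 / 7 ≈ 41.86 → 41.9 per acre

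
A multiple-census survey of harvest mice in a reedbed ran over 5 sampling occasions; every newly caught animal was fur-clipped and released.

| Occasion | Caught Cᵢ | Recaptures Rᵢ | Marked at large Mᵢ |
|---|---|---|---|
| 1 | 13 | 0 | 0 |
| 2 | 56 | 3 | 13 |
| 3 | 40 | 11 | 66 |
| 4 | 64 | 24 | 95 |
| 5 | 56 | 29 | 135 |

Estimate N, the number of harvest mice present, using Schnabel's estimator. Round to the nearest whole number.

N ≈ 254

Σ MᵢCᵢ = 0·13 + 13·56 + 66·40 + 95·64 + 135·56 = 0 + 728 + 2640 + 6080 + 7560 = 17008
Σ Rᵢ = 0 + 3 + 11 + 24 + 29 = 67
N̂ = 17008 / 67 ≈ 253.9 → 254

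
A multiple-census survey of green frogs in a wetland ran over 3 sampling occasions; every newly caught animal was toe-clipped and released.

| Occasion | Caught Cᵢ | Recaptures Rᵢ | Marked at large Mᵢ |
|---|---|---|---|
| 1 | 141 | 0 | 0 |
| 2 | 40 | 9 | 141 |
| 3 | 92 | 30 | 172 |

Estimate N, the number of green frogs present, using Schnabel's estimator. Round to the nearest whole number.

N ≈ 550

Σ MᵢCᵢ = 0·141 + 141·40 + 172·92 = 0 + 5640 + 15824 = 21464
Σ Rᵢ = 0 + 9 + 30 = 39
N̂ = 21464 / 39 ≈ 550.4 → 550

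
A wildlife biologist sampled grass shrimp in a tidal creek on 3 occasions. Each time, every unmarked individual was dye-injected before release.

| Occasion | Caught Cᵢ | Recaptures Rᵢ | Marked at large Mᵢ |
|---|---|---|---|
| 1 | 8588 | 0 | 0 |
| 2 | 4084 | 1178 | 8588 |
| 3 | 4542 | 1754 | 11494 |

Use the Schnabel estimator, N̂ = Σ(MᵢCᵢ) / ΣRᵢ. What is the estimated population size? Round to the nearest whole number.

Σ MᵢCᵢ = 0·8588 + 8588·4084 + 11494·4542 = 0 + 35073392 + 52205748 = 87279140
Σ Rᵢ = 0 + 1178 + 1754 = 2932
N̂ = 87279140 / 2932 ≈ 29767.8 → 29768

N ≈ 29,768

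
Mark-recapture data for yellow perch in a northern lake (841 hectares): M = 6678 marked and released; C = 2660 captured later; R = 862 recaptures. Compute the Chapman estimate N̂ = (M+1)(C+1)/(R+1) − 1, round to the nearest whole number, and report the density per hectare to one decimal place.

N̂ = 6679·2661/863 − 1 = 17772819/863 − 1 ≈ 20593.2 → 20593
Density = N̂ / area = 20593 / 841 ≈ 24.49 → 24.5 per hectare

density ≈ 24.5 yellow perch per hectare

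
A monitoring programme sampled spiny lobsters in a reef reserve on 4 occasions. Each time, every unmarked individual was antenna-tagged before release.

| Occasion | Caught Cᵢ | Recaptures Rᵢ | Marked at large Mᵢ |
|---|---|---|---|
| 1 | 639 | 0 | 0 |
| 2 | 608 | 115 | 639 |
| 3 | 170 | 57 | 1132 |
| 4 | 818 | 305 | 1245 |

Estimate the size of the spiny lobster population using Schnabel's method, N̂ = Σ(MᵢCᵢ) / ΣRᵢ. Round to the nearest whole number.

N ≈ 3353

Σ MᵢCᵢ = 0·639 + 639·608 + 1132·170 + 1245·818 = 0 + 388512 + 192440 + 1018410 = 1599362
Σ Rᵢ = 0 + 115 + 57 + 305 = 477
N̂ = 1599362 / 477 ≈ 3353.0 → 3353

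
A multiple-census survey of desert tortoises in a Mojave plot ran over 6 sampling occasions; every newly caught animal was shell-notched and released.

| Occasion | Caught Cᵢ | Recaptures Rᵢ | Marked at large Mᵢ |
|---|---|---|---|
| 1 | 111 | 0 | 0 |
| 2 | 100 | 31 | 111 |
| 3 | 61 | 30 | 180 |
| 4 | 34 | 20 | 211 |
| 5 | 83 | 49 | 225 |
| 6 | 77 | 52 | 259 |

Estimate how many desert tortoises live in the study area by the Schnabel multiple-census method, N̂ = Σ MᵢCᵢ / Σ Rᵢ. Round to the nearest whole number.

Σ MᵢCᵢ = 0·111 + 111·100 + 180·61 + 211·34 + 225·83 + 259·77 = 0 + 11100 + 10980 + 7174 + 18675 + 19943 = 67872
Σ Rᵢ = 0 + 31 + 30 + 20 + 49 + 52 = 182
N̂ = 67872 / 182 ≈ 372.9 → 373

N ≈ 373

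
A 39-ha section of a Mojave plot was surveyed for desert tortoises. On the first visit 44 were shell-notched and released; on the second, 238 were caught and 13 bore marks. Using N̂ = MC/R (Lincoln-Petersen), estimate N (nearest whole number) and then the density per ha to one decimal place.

density ≈ 20.7 desert tortoises per ha

N̂ = 44·238/13 = 10472/13 ≈ 805.5 → 806
Density = N̂ / area = 806 / 39 ≈ 20.67 → 20.7 per ha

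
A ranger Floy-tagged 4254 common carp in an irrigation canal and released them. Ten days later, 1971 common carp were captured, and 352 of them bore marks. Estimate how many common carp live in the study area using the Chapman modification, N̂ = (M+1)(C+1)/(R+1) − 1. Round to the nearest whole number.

N ≈ 23,769

N̂ = (4254+1)(1971+1)/(352+1) − 1 = 4255·1972/353 − 1
= 8390860/353 − 1 ≈ 23770.1 − 1 ≈ 23769.1 → 23769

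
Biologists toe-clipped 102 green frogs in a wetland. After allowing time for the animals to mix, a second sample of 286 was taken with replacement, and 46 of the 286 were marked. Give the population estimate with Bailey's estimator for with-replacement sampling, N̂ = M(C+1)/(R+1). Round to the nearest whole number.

N̂ = 102·(286+1)/(46+1) = 102·287/47 = 29274/47 ≈ 622.9 → 623

N ≈ 623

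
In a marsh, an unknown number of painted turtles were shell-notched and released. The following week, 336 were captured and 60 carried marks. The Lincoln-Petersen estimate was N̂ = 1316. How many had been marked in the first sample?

M = 235

From N = M·C/R: M = N·R / C = 1316·60 / 336 = 78960 / 336 = 235.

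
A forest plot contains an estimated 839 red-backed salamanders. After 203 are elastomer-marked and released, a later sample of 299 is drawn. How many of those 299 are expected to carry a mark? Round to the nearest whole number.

The marked fraction of the population is 203/839, so in a sample of 299 expect C·(M/N) marked.
E[R] = 203 × 299 / 839 = 60697 / 839 ≈ 72.3 → 72

expected recaptures ≈ 72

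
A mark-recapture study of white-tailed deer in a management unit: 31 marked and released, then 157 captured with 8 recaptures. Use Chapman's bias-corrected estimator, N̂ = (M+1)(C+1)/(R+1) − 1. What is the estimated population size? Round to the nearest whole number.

N ≈ 561

N̂ = (31+1)(157+1)/(8+1) − 1 = 32·158/9 − 1
= 5056/9 − 1 ≈ 561.8 − 1 ≈ 560.8 → 561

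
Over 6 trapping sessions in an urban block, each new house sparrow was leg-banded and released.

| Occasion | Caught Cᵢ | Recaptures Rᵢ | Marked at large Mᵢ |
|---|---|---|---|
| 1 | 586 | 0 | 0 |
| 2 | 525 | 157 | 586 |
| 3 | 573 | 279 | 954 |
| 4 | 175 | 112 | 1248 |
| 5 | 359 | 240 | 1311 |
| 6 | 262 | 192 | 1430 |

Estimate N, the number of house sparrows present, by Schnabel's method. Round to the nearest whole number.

Σ MᵢCᵢ = 0·586 + 586·525 + 954·573 + 1248·175 + 1311·359 + 1430·262 = 0 + 307650 + 546642 + 218400 + 470649 + 374660 = 1918001
Σ Rᵢ = 0 + 157 + 279 + 112 + 240 + 192 = 980
N̂ = 1918001 / 980 ≈ 1957.1 → 1957

N ≈ 1957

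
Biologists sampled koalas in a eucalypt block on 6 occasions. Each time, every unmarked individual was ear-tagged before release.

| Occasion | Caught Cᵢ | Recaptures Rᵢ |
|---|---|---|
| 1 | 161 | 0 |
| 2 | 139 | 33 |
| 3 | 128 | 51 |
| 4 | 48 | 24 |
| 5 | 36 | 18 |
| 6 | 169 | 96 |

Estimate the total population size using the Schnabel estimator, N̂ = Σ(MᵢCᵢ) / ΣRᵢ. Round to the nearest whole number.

N ≈ 683

Marked at large before each occasion: Mᵢ = Σⱼ<ᵢ (Cⱼ − Rⱼ) → M1=0, M2=161, M3=267, M4=344, M5=368, M6=386
Σ MᵢCᵢ = 0·161 + 161·139 + 267·128 + 344·48 + 368·36 + 386·169 = 0 + 22379 + 34176 + 16512 + 13248 + 65234 = 151549
Σ Rᵢ = 0 + 33 + 51 + 24 + 18 + 96 = 222
N̂ = 151549 / 222 ≈ 682.7 → 683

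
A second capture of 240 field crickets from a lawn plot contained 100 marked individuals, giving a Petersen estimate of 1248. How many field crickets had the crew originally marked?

M = 520

From N = M·C/R: M = N·R / C = 1248·100 / 240 = 124800 / 240 = 520.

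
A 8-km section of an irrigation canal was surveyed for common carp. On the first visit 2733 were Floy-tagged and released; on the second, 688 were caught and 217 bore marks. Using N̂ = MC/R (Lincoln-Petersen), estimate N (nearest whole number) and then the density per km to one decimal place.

density ≈ 1083.1 common carp per km

N̂ = 2733·688/217 = 1880304/217 ≈ 8665.0 → 8665
Density = N̂ / area = 8665 / 8 ≈ 1083.12 → 1083.1 per km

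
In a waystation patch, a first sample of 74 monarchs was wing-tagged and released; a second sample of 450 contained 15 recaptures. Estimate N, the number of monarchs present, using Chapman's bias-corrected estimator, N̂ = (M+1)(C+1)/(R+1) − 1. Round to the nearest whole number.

N̂ = (74+1)(450+1)/(15+1) − 1 = 75·451/16 − 1
= 33825/16 − 1 ≈ 2114.1 − 1 ≈ 2113.1 → 2113

N ≈ 2113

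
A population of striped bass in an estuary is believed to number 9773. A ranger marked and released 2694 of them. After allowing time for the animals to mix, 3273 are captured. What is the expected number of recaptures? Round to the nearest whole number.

Expected recaptures E[R] = M·C / N.
E[R] = 2694 × 3273 / 9773 = 8817462 / 9773 ≈ 902.2 → 902

expected recaptures ≈ 902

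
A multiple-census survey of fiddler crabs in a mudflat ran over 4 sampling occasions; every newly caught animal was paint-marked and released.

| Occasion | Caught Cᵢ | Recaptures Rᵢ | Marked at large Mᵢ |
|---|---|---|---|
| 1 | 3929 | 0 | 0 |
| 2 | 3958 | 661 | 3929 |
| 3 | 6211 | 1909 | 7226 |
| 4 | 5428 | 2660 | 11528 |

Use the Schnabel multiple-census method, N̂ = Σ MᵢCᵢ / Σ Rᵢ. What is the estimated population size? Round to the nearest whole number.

Σ MᵢCᵢ = 0·3929 + 3929·3958 + 7226·6211 + 11528·5428 = 0 + 15550982 + 44880686 + 62573984 = 123005652
Σ Rᵢ = 0 + 661 + 1909 + 2660 = 5230
N̂ = 123005652 / 5230 ≈ 23519.2 → 23519

N ≈ 23,519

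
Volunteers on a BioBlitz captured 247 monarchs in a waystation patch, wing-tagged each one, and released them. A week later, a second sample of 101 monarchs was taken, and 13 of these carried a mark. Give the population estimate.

N = 1919

If marked individuals mix randomly, R/C ≈ M/N, giving N ≈ M·C/R.
N = (247 × 101) / 13 = 24947 / 13 = 1919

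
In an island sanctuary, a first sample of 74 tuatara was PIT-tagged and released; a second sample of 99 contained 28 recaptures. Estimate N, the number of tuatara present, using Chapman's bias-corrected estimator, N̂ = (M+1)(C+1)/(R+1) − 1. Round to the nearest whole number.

N ≈ 258

N̂ = (74+1)(99+1)/(28+1) − 1 = 75·100/29 − 1
= 7500/29 − 1 ≈ 258.6 − 1 ≈ 257.6 → 258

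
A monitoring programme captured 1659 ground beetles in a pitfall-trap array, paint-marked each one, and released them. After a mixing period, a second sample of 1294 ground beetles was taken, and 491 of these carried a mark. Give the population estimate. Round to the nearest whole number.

N ≈ 4372

N = (1659 × 1294) / 491 = 2146746 / 491 ≈ 4372.2 → 4372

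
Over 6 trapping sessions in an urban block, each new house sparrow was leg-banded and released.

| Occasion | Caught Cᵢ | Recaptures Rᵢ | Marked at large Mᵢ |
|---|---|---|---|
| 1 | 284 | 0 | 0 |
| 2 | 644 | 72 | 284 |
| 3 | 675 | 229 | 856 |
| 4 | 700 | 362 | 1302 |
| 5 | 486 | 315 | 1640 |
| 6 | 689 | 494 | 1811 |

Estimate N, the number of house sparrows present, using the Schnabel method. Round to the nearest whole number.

Σ MᵢCᵢ = 0·284 + 284·644 + 856·675 + 1302·700 + 1640·486 + 1811·689 = 0 + 182896 + 577800 + 911400 + 797040 + 1247779 = 3716915
Σ Rᵢ = 0 + 72 + 229 + 362 + 315 + 494 = 1472
N̂ = 3716915 / 1472 ≈ 2525.1 → 2525

N ≈ 2525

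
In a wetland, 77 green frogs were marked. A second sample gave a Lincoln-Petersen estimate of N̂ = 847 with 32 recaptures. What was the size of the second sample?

From N = M·C/R: C = N·R / M = 847·32 / 77 = 27104 / 77 = 352.

C = 352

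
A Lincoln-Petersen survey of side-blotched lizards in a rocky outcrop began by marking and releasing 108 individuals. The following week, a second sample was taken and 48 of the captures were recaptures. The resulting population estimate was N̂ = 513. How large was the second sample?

C = 228

From N = M·C/R: C = N·R / M = 513·48 / 108 = 24624 / 108 = 228.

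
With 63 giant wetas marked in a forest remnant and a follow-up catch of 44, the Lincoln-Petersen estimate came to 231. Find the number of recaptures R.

R = 12

From N = M·C/R: R = M·C / N = 63·44 / 231 = 2772 / 231 = 12.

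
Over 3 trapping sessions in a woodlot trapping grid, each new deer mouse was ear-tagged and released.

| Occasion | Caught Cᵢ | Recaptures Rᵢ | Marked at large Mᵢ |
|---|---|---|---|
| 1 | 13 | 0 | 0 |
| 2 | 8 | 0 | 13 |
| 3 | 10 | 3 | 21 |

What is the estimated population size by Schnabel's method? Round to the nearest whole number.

N ≈ 105

Σ MᵢCᵢ = 0·13 + 13·8 + 21·10 = 0 + 104 + 210 = 314
Σ Rᵢ = 0 + 0 + 3 = 3
N̂ = 314 / 3 ≈ 104.7 → 105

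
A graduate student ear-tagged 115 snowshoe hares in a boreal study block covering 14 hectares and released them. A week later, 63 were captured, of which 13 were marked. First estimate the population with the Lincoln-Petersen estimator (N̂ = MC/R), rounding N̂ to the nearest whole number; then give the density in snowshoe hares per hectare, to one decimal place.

N̂ = 115·63/13 = 7245/13 ≈ 557.3 → 557
Density = N̂ / area = 557 / 14 ≈ 39.79 → 39.8 per hectare

density ≈ 39.8 snowshoe hares per hectare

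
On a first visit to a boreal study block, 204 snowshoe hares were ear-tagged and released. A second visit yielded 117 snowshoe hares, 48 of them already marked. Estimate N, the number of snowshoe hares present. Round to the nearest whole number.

Lincoln-Petersen assumes M/N = R/C, so N = M·C / R.
N = (204 × 117) / 48 = 23868 / 48 ≈ 497.2 → 497

N ≈ 497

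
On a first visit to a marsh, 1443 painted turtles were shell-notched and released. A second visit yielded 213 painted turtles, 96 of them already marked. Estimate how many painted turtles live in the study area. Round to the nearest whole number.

N ≈ 3202

The marked fraction in the recapture sample should equal the marked fraction in the population: 96/213 = 1443/N.
N = (1443 × 213) / 96 = 307359 / 96 ≈ 3201.7 → 3202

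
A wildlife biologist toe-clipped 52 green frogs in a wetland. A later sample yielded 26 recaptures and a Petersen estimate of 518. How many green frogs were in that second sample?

C = 259

From N = M·C/R: C = N·R / M = 518·26 / 52 = 13468 / 52 = 259.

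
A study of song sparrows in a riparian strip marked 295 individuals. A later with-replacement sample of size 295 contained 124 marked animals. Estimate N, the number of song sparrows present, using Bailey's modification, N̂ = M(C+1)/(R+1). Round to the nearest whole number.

N̂ = 295·(295+1)/(124+1) = 295·296/125 = 87320/125 ≈ 698.6 → 699

N ≈ 699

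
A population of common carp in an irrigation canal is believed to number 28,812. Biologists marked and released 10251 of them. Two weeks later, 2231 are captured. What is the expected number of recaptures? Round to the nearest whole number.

Expected recaptures E[R] = M·C / N.
E[R] = 10251 × 2231 / 28812 = 22869981 / 28812 ≈ 793.8 → 794

expected recaptures ≈ 794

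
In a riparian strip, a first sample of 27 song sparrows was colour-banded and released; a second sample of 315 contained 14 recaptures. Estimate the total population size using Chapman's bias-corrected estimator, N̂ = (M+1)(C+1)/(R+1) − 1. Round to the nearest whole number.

N ≈ 589

N̂ = (27+1)(315+1)/(14+1) − 1 = 28·316/15 − 1
= 8848/15 − 1 ≈ 589.9 − 1 ≈ 588.9 → 589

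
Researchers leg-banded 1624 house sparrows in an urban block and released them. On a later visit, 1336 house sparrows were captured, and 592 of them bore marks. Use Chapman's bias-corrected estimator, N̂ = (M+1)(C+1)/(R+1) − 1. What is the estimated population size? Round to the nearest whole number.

N̂ = (1624+1)(1336+1)/(592+1) − 1 = 1625·1337/593 − 1
= 2172625/593 − 1 ≈ 3663.8 − 1 ≈ 3662.8 → 3663

N ≈ 3663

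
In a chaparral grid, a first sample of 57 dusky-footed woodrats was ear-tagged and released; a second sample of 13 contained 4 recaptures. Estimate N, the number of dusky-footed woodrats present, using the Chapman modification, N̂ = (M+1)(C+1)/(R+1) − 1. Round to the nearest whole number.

N ≈ 161

N̂ = (57+1)(13+1)/(4+1) − 1 = 58·14/5 − 1
= 812/5 − 1 ≈ 162.4 − 1 ≈ 161.4 → 161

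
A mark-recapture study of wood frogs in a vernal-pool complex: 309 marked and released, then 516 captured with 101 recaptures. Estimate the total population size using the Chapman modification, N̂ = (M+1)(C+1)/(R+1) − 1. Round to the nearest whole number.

N ≈ 1570

N̂ = (309+1)(516+1)/(101+1) − 1 = 310·517/102 − 1
= 160270/102 − 1 ≈ 1571.3 − 1 ≈ 1570.3 → 1570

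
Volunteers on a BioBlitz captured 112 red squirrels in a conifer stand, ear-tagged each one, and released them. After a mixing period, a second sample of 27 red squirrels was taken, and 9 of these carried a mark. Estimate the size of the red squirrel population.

N = 336

If marked individuals mix randomly, R/C ≈ M/N, giving N ≈ M·C/R.
N = (112 × 27) / 9 = 3024 / 9 = 336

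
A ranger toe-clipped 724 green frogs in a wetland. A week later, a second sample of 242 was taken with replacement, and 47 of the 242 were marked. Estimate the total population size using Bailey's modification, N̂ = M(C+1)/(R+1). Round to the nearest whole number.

N ≈ 3665

N̂ = 724·(242+1)/(47+1) = 724·243/48 = 175932/48 ≈ 3665.2 → 3665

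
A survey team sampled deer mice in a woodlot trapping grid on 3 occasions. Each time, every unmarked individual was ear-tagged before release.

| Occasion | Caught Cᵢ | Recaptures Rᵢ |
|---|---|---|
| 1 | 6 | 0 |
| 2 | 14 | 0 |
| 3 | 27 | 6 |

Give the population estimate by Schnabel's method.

N = 104

Marked at large before each occasion: Mᵢ = Σⱼ<ᵢ (Cⱼ − Rⱼ) → M1=0, M2=6, M3=20
Σ MᵢCᵢ = 0·6 + 6·14 + 20·27 = 0 + 84 + 540 = 624
Σ Rᵢ = 0 + 0 + 6 = 6
N̂ = 624 / 6 = 104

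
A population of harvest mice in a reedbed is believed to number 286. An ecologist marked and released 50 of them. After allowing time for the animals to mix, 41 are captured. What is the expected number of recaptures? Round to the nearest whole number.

The marked fraction of the population is 50/286, so in a sample of 41 expect C·(M/N) marked.
E[R] = 50 × 41 / 286 = 2050 / 286 ≈ 7.2 → 7

expected recaptures ≈ 7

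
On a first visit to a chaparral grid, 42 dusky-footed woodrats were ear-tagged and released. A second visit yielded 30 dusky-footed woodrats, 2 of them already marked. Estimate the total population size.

N = 630

The marked fraction in the recapture sample should equal the marked fraction in the population: 2/30 = 42/N.
N = (42 × 30) / 2 = 1260 / 2 = 630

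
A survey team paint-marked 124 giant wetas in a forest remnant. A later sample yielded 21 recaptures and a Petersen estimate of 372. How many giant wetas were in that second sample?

C = 63

From N = M·C/R: C = N·R / M = 372·21 / 124 = 7812 / 124 = 63.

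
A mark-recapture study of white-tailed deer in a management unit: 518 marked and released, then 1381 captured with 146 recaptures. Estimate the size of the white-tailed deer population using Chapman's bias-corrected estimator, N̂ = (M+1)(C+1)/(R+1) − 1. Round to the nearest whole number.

N̂ = (518+1)(1381+1)/(146+1) − 1 = 519·1382/147 − 1
= 717258/147 − 1 ≈ 4879.3 − 1 ≈ 4878.3 → 4878

N ≈ 4878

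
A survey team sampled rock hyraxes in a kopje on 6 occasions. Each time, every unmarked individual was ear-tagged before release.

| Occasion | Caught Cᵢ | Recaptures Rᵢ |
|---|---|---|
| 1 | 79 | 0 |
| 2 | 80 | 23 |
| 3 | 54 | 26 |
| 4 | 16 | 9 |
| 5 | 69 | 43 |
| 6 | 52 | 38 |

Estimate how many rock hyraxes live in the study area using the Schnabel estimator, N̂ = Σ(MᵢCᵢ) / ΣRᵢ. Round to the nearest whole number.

Marked at large before each occasion: Mᵢ = Σⱼ<ᵢ (Cⱼ − Rⱼ) → M1=0, M2=79, M3=136, M4=164, M5=171, M6=197
Σ MᵢCᵢ = 0·79 + 79·80 + 136·54 + 164·16 + 171·69 + 197·52 = 0 + 6320 + 7344 + 2624 + 11799 + 10244 = 38331
Σ Rᵢ = 0 + 23 + 26 + 9 + 43 + 38 = 139
N̂ = 38331 / 139 ≈ 275.8 → 276

N ≈ 276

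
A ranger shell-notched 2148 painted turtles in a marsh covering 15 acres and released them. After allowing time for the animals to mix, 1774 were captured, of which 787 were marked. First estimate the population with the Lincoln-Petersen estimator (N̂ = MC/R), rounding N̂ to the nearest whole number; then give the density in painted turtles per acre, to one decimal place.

N̂ = 2148·1774/787 = 3810552/787 ≈ 4841.9 → 4842
Density = N̂ / area = 4842 / 15 ≈ 322.80 → 322.8 per acre

density ≈ 322.8 painted turtles per acre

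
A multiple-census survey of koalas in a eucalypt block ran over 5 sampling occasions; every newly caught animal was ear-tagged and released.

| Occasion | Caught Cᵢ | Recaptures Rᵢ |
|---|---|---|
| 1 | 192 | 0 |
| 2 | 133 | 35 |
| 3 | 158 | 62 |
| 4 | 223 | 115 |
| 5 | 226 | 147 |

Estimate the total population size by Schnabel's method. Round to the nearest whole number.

Marked at large before each occasion: Mᵢ = Σⱼ<ᵢ (Cⱼ − Rⱼ) → M1=0, M2=192, M3=290, M4=386, M5=494
Σ MᵢCᵢ = 0·192 + 192·133 + 290·158 + 386·223 + 494·226 = 0 + 25536 + 45820 + 86078 + 111644 = 269078
Σ Rᵢ = 0 + 35 + 62 + 115 + 147 = 359
N̂ = 269078 / 359 ≈ 749.5 → 750

N ≈ 750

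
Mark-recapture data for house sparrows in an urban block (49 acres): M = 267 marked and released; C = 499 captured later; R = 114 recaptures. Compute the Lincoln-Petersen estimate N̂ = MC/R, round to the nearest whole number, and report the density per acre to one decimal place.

density ≈ 23.9 house sparrows per acre

N̂ = 267·499/114 = 133233/114 ≈ 1168.7 → 1169
Density = N̂ / area = 1169 / 49 ≈ 23.86 → 23.9 per acre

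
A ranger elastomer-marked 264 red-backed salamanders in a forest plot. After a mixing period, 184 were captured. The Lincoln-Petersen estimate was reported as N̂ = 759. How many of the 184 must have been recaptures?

R = 64

From N = M·C/R: R = M·C / N = 264·184 / 759 = 48576 / 759 = 64.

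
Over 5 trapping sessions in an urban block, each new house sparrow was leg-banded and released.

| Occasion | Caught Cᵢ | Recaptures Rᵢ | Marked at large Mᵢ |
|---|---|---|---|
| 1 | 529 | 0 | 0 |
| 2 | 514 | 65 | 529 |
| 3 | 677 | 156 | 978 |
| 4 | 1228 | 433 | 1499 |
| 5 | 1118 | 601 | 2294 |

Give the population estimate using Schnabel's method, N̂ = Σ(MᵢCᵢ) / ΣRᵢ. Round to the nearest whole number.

Σ MᵢCᵢ = 0·529 + 529·514 + 978·677 + 1499·1228 + 2294·1118 = 0 + 271906 + 662106 + 1840772 + 2564692 = 5339476
Σ Rᵢ = 0 + 65 + 156 + 433 + 601 = 1255
N̂ = 5339476 / 1255 ≈ 4254.6 → 4255

N ≈ 4255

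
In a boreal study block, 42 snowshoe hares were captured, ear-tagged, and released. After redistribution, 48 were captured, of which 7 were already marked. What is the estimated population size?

N = 288

N = (42 × 48) / 7 = 2016 / 7 = 288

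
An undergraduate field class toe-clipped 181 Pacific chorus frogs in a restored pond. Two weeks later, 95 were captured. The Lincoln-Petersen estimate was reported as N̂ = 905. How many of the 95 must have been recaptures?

From N = M·C/R: R = M·C / N = 181·95 / 905 = 17195 / 905 = 19.

R = 19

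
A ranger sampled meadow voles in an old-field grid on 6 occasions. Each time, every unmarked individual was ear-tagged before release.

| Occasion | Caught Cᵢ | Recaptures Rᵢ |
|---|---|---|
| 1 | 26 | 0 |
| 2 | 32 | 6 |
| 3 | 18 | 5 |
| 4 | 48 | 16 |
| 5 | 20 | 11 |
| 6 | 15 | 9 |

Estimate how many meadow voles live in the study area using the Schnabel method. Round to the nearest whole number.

Marked at large before each occasion: Mᵢ = Σⱼ<ᵢ (Cⱼ − Rⱼ) → M1=0, M2=26, M3=52, M4=65, M5=97, M6=106
Σ MᵢCᵢ = 0·26 + 26·32 + 52·18 + 65·48 + 97·20 + 106·15 = 0 + 832 + 936 + 3120 + 1940 + 1590 = 8418
Σ Rᵢ = 0 + 6 + 5 + 16 + 11 + 9 = 47
N̂ = 8418 / 47 ≈ 179.1 → 179

N ≈ 179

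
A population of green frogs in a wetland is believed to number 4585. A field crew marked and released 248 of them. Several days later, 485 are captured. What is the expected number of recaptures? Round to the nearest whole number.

expected recaptures ≈ 26

Expected recaptures E[R] = M·C / N.
E[R] = 248 × 485 / 4585 = 120280 / 4585 ≈ 26.2 → 26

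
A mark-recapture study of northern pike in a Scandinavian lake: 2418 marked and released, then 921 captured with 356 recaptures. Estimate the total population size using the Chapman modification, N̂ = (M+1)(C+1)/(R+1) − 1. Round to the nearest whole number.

N ≈ 6246

N̂ = (2418+1)(921+1)/(356+1) − 1 = 2419·922/357 − 1
= 2230318/357 − 1 ≈ 6247.4 − 1 ≈ 6246.4 → 6246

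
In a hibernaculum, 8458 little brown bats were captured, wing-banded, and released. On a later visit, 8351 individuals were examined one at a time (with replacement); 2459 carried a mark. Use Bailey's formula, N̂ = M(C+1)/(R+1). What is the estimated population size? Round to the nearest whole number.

N ≈ 28,716

N̂ = 8458·(8351+1)/(2459+1) = 8458·8352/2460 = 70641216/2460 ≈ 28715.9 → 28716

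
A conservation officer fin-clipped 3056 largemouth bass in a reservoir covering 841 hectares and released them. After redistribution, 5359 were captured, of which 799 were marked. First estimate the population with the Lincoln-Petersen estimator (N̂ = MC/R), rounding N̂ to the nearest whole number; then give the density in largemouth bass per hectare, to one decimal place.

density ≈ 24.4 largemouth bass per hectare

N̂ = 3056·5359/799 = 16377104/799 ≈ 20497.0 → 20497
Density = N̂ / area = 20497 / 841 ≈ 24.37 → 24.4 per hectare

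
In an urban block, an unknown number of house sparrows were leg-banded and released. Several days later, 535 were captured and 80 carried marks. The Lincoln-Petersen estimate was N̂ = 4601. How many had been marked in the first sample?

M = 688

From N = M·C/R: M = N·R / C = 4601·80 / 535 = 368080 / 535 = 688.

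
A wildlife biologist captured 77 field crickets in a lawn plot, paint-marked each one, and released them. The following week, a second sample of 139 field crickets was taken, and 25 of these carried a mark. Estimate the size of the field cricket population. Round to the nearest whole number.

The marked fraction in the recapture sample should equal the marked fraction in the population: 25/139 = 77/N.
N = (77 × 139) / 25 = 10703 / 25 ≈ 428.1 → 428

N ≈ 428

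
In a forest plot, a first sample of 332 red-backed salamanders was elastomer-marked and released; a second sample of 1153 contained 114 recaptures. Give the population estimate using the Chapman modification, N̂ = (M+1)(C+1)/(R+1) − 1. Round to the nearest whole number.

N̂ = (332+1)(1153+1)/(114+1) − 1 = 333·1154/115 − 1
= 384282/115 − 1 ≈ 3341.6 − 1 ≈ 3340.6 → 3341

N ≈ 3341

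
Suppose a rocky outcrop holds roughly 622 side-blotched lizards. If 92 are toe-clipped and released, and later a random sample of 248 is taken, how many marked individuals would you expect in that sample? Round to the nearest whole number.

expected recaptures ≈ 37

The marked fraction of the population is 92/622, so in a sample of 248 expect C·(M/N) marked.
E[R] = 92 × 248 / 622 = 22816 / 622 ≈ 36.7 → 37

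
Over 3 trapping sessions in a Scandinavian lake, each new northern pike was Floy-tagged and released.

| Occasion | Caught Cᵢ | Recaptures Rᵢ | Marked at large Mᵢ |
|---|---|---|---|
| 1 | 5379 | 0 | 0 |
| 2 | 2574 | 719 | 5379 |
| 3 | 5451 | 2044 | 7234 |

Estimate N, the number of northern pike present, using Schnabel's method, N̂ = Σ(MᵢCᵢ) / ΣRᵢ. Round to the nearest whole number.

N ≈ 19,283

Σ MᵢCᵢ = 0·5379 + 5379·2574 + 7234·5451 = 0 + 13845546 + 39432534 = 53278080
Σ Rᵢ = 0 + 719 + 2044 = 2763
N̂ = 53278080 / 2763 ≈ 19282.7 → 19283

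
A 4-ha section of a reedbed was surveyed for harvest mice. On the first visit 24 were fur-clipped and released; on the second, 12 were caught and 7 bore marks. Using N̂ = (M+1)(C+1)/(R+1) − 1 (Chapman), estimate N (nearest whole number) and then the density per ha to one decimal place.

N̂ = 25·13/8 − 1 = 325/8 − 1 ≈ 39.6 → 40
Density = N̂ / area = 40 / 4 = 10.0 per ha

density ≈ 10.0 harvest mice per ha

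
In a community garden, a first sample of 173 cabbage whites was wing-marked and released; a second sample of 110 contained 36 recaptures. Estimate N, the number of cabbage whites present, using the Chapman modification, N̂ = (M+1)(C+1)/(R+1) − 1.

N̂ = (173+1)(110+1)/(36+1) − 1 = 174·111/37 − 1
= 19314/37 − 1 = 522 − 1 = 521

N = 521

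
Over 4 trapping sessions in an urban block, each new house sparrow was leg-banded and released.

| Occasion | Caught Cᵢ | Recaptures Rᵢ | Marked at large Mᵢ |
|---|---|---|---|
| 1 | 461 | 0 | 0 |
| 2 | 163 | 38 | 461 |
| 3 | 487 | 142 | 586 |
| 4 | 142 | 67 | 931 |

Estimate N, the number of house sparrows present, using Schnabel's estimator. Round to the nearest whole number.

N ≈ 1995

Σ MᵢCᵢ = 0·461 + 461·163 + 586·487 + 931·142 = 0 + 75143 + 285382 + 132202 = 492727
Σ Rᵢ = 0 + 38 + 142 + 67 = 247
N̂ = 492727 / 247 ≈ 1994.8 → 1995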